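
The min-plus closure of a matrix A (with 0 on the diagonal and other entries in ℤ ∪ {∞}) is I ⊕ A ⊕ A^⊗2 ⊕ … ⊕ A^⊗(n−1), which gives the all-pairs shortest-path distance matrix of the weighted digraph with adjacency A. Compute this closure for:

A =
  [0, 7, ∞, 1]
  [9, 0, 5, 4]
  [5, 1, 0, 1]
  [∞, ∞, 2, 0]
Closure =
  [0, 4, 3, 1]
  [9, 0, 5, 4]
  [5, 1, 0, 1]
  [7, 3, 2, 0]

This is the Floyd-Warshall all-pairs shortest-path computation. For each intermediate vertex k = 0, 1, …, 3, update dist[i][j] ← min(dist[i][j], dist[i][k] + dist[k][j]). The final matrix gives, for each (i, j), the minimum total weight of any directed path from i to j (possibly empty when i = j).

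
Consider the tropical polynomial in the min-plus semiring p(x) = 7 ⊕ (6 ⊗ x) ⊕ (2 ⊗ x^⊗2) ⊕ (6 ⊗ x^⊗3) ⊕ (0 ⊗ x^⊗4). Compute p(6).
p(6) = 7

A tropical monomial a ⊗ x^⊗i evaluates to a + i · x. Evaluating each term at x = 6:
  Term 0 contributes 7 + 0 · 6 = 7
  Term 1 contributes 6 + 1 · 6 = 12
  Term 2 contributes 2 + 2 · 6 = 14
  Term 3 contributes 6 + 3 · 6 = 24
  Term 4 contributes 0 + 4 · 6 = 24
p(6) = ⊕ of these = min[7, 12, 14, 24, 24] = 7.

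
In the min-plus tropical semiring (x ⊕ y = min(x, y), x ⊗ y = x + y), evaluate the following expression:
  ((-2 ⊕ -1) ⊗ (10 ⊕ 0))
((-2 ⊕ -1) ⊗ (10 ⊕ 0)) = -2

Expand innermost to outermost. Recall ⊕ takes the minimum of its arguments and ⊗ takes their sum. Working out the expression ((-2 ⊕ -1) ⊗ (10 ⊕ 0)) gives -2.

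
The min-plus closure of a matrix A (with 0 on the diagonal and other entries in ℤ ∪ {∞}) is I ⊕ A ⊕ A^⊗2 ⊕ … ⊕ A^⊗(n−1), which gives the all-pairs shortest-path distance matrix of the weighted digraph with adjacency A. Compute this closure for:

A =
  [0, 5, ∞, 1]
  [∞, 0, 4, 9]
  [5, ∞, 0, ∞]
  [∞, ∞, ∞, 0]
Closure =
  [0, 5, 9, 1]
  [9, 0, 4, 9]
  [5, 10, 0, 6]
  [∞, ∞, ∞, 0]

This is the Floyd-Warshall all-pairs shortest-path computation. For each intermediate vertex k = 0, 1, …, 3, update dist[i][j] ← min(dist[i][j], dist[i][k] + dist[k][j]). The final matrix gives, for each (i, j), the minimum total weight of any directed path from i to j (possibly empty when i = j).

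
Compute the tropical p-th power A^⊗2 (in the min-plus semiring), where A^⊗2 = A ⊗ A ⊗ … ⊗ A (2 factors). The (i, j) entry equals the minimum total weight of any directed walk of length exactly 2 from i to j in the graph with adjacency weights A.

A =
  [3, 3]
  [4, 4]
A^⊗2 =
  [6, 6]
  [7, 7]

Each entry (A^⊗2)_ij equals the minimum over all length-2 walks i = v_0 → v_1 → … → v_2 = j of Σ_t A[v_t][v_{t+1}]. For example, for (i, j) = (0, 1) we minimise over 2 possible intermediate vertex sequences; the minimum is 6, attained along the walk 0 → 0 → 1.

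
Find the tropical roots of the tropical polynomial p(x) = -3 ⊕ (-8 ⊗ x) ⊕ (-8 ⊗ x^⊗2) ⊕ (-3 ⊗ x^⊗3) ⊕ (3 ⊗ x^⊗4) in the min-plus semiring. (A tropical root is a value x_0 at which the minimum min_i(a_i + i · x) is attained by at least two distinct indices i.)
Roots: {-6, -5, 0, 5}

Each tropical root is a break point of the lower envelope of the lines y = a_i + i · x (there are 5 lines, with slopes 0, 1, ..., 4). Only the lines that attain the minimum somewhere contribute to roots; other lines are dominated. Here the surviving (envelope) indices are i = 4, i = 3, i = 2, i = 1, i = 0.
Intersections between consecutive envelope lines give the roots: for adjacent envelope indices i < j the intersection is x = (a_i − a_j) / (j − i). Reading off the sorted break points: {-6, -5, 0, 5}.
Verification: at each break x_0, at least two indices attain the minimum of min_i(a_i + i · x_0).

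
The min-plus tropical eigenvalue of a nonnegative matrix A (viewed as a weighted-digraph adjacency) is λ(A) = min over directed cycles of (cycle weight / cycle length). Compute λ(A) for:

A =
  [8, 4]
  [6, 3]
λ(A) = 3

Enumerate directed cycles and compute their means (weight / length). Sample:
  cycle 0 → 0: weight = 8, length = 1, mean = 8/1 ≈ 8.000
  cycle 1 → 1: weight = 3, length = 1, mean = 3/1 ≈ 3.000
  cycle 0 → 1 → 0: weight = 10, length = 2, mean = 10/2 ≈ 5.000
  cycle 1 → 0 → 1: weight = 10, length = 2, mean = 10/2 ≈ 5.000
Minimum mean = 3.000, attained e.g. along the cycle 1 → 1 with weight 3 and length 1. So λ(A) = 3/1 = 3.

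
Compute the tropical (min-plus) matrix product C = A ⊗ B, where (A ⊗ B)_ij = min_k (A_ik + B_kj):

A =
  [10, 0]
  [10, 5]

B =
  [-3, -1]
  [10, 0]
A ⊗ B =
  [7, 0]
  [7, 5]

Apply the min-plus product entry-by-entry:
  C[0][0] = min over k of (A[0][0] + B[0][0] = 10 + -3 = 7, A[0][1] + B[1][0] = 0 + 10 = 10) = 7 (attained at k = 0)
  C[0][1] = min over k of (A[0][0] + B[0][1] = 10 + -1 = 9, A[0][1] + B[1][1] = 0 + 0 = 0) = 0 (attained at k = 1)
  C[1][0] = min over k of (A[1][0] + B[0][0] = 10 + -3 = 7, A[1][1] + B[1][0] = 5 + 10 = 15) = 7 (attained at k = 0)
  C[1][1] = min over k of (A[1][0] + B[0][1] = 10 + -1 = 9, A[1][1] + B[1][1] = 5 + 0 = 5) = 5 (attained at k = 1)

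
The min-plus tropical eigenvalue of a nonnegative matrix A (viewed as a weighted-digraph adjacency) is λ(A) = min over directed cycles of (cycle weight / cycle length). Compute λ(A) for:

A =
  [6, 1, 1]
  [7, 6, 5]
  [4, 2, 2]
λ(A) = 2

Enumerate directed cycles and compute their means (weight / length). Sample:
  cycle 0 → 0: weight = 6, length = 1, mean = 6/1 ≈ 6.000
  cycle 1 → 1: weight = 6, length = 1, mean = 6/1 ≈ 6.000
  cycle 2 → 2: weight = 2, length = 1, mean = 2/1 ≈ 2.000
  cycle 0 → 1 → 0: weight = 8, length = 2, mean = 8/2 ≈ 4.000
  cycle 0 → 2 → 0: weight = 5, length = 2, mean = 5/2 ≈ 2.500
  cycle 1 → 0 → 1: weight = 8, length = 2, mean = 8/2 ≈ 4.000
Minimum mean = 2.000, attained e.g. along the cycle 2 → 2 with weight 2 and length 1. So λ(A) = 2/1 = 2.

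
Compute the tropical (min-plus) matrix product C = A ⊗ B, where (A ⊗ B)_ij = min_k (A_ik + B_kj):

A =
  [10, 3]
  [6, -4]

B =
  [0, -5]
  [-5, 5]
A ⊗ B =
  [-2, 5]
  [-9, 1]

Apply the min-plus product entry-by-entry:
  C[0][0] = min over k of (A[0][0] + B[0][0] = 10 + 0 = 10, A[0][1] + B[1][0] = 3 + -5 = -2) = -2 (attained at k = 1)
  C[0][1] = min over k of (A[0][0] + B[0][1] = 10 + -5 = 5, A[0][1] + B[1][1] = 3 + 5 = 8) = 5 (attained at k = 0)
  C[1][0] = min over k of (A[1][0] + B[0][0] = 6 + 0 = 6, A[1][1] + B[1][0] = -4 + -5 = -9) = -9 (attained at k = 1)
  C[1][1] = min over k of (A[1][0] + B[0][1] = 6 + -5 = 1, A[1][1] + B[1][1] = -4 + 5 = 1) = 1 (attained at k = 0)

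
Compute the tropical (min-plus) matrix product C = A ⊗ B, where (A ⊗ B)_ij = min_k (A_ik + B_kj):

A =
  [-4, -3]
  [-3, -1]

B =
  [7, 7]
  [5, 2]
A ⊗ B =
  [2, -1]
  [4, 1]

Apply the min-plus product entry-by-entry:
  C[0][0] = min over k of (A[0][0] + B[0][0] = -4 + 7 = 3, A[0][1] + B[1][0] = -3 + 5 = 2) = 2 (attained at k = 1)
  C[0][1] = min over k of (A[0][0] + B[0][1] = -4 + 7 = 3, A[0][1] + B[1][1] = -3 + 2 = -1) = -1 (attained at k = 1)
  C[1][0] = min over k of (A[1][0] + B[0][0] = -3 + 7 = 4, A[1][1] + B[1][0] = -1 + 5 = 4) = 4 (attained at k = 0)
  C[1][1] = min over k of (A[1][0] + B[0][1] = -3 + 7 = 4, A[1][1] + B[1][1] = -1 + 2 = 1) = 1 (attained at k = 1)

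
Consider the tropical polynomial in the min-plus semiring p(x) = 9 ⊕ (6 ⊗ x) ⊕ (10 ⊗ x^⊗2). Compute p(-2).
p(-2) = 4

A tropical monomial a ⊗ x^⊗i evaluates to a + i · x. Evaluating each term at x = -2:
  Term 0 contributes 9 + 0 · -2 = 9
  Term 1 contributes 6 + 1 · -2 = 4
  Term 2 contributes 10 + 2 · -2 = 6
p(-2) = ⊕ of these = min[9, 4, 6] = 4.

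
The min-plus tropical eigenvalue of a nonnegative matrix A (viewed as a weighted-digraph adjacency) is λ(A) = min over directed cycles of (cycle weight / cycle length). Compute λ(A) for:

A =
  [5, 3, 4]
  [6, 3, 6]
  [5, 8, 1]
λ(A) = 1

Enumerate directed cycles and compute their means (weight / length). Sample:
  cycle 0 → 0: weight = 5, length = 1, mean = 5/1 ≈ 5.000
  cycle 1 → 1: weight = 3, length = 1, mean = 3/1 ≈ 3.000
  cycle 2 → 2: weight = 1, length = 1, mean = 1/1 ≈ 1.000
  cycle 0 → 1 → 0: weight = 9, length = 2, mean = 9/2 ≈ 4.500
  cycle 0 → 2 → 0: weight = 9, length = 2, mean = 9/2 ≈ 4.500
  cycle 1 → 0 → 1: weight = 9, length = 2, mean = 9/2 ≈ 4.500
Minimum mean = 1.000, attained e.g. along the cycle 2 → 2 with weight 1 and length 1. So λ(A) = 1/1 = 1.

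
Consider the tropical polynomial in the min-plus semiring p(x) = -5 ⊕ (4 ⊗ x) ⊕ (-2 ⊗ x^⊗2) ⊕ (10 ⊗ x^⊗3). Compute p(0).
p(0) = -5

A tropical monomial a ⊗ x^⊗i evaluates to a + i · x. Evaluating each term at x = 0:
  Term 0 contributes -5 + 0 · 0 = -5
  Term 1 contributes 4 + 1 · 0 = 4
  Term 2 contributes -2 + 2 · 0 = -2
  Term 3 contributes 10 + 3 · 0 = 10
p(0) = ⊕ of these = min[-5, 4, -2, 10] = -5.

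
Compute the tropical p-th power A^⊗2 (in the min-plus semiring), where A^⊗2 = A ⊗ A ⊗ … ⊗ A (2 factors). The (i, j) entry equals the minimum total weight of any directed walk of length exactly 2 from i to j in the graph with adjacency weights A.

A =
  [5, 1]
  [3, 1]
A^⊗2 =
  [4, 2]
  [4, 2]

Each entry (A^⊗2)_ij equals the minimum over all length-2 walks i = v_0 → v_1 → … → v_2 = j of Σ_t A[v_t][v_{t+1}]. For example, for (i, j) = (0, 1) we minimise over 2 possible intermediate vertex sequences; the minimum is 2, attained along the walk 0 → 1 → 1.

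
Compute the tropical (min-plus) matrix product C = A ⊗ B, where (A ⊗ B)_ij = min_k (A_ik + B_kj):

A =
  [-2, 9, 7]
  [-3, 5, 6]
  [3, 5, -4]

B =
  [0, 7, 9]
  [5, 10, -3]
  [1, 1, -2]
A ⊗ B =
  [-2, 5, 5]
  [-3, 4, 2]
  [-3, -3, -6]

Apply the min-plus product entry-by-entry:
  C[0][0] = min over k of (A[0][0] + B[0][0] = -2 + 0 = -2, A[0][1] + B[1][0] = 9 + 5 = 14, A[0][2] + B[2][0] = 7 + 1 = 8) = -2 (attained at k = 0)
  C[0][1] = min over k of (A[0][0] + B[0][1] = -2 + 7 = 5, A[0][1] + B[1][1] = 9 + 10 = 19, A[0][2] + B[2][1] = 7 + 1 = 8) = 5 (attained at k = 0)
  C[0][2] = min over k of (A[0][0] + B[0][2] = -2 + 9 = 7, A[0][1] + B[1][2] = 9 + -3 = 6, A[0][2] + B[2][2] = 7 + -2 = 5) = 5 (attained at k = 2)
  C[1][0] = min over k of (A[1][0] + B[0][0] = -3 + 0 = -3, A[1][1] + B[1][0] = 5 + 5 = 10, A[1][2] + B[2][0] = 6 + 1 = 7) = -3 (attained at k = 0)
  C[1][1] = min over k of (A[1][0] + B[0][1] = -3 + 7 = 4, A[1][1] + B[1][1] = 5 + 10 = 15, A[1][2] + B[2][1] = 6 + 1 = 7) = 4 (attained at k = 0)
  C[1][2] = min over k of (A[1][0] + B[0][2] = -3 + 9 = 6, A[1][1] + B[1][2] = 5 + -3 = 2, A[1][2] + B[2][2] = 6 + -2 = 4) = 2 (attained at k = 1)
  C[2][0] = min over k of (A[2][0] + B[0][0] = 3 + 0 = 3, A[2][1] + B[1][0] = 5 + 5 = 10, A[2][2] + B[2][0] = -4 + 1 = -3) = -3 (attained at k = 2)
  C[2][1] = min over k of (A[2][0] + B[0][1] = 3 + 7 = 10, A[2][1] + B[1][1] = 5 + 10 = 15, A[2][2] + B[2][1] = -4 + 1 = -3) = -3 (attained at k = 2)
  C[2][2] = min over k of (A[2][0] + B[0][2] = 3 + 9 = 12, A[2][1] + B[1][2] = 5 + -3 = 2, A[2][2] + B[2][2] = -4 + -2 = -6) = -6 (attained at k = 2)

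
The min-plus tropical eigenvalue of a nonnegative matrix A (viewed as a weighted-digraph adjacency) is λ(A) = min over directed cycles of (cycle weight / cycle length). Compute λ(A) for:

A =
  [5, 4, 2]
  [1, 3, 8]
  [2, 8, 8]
λ(A) = 2

Enumerate directed cycles and compute their means (weight / length). Sample:
  cycle 0 → 0: weight = 5, length = 1, mean = 5/1 ≈ 5.000
  cycle 1 → 1: weight = 3, length = 1, mean = 3/1 ≈ 3.000
  cycle 2 → 2: weight = 8, length = 1, mean = 8/1 ≈ 8.000
  cycle 0 → 1 → 0: weight = 5, length = 2, mean = 5/2 ≈ 2.500
  cycle 0 → 2 → 0: weight = 4, length = 2, mean = 4/2 ≈ 2.000
  cycle 1 → 0 → 1: weight = 5, length = 2, mean = 5/2 ≈ 2.500
Minimum mean = 2.000, attained e.g. along the cycle 0 → 2 → 0 with weight 4 and length 2. So λ(A) = 4/2 = 2.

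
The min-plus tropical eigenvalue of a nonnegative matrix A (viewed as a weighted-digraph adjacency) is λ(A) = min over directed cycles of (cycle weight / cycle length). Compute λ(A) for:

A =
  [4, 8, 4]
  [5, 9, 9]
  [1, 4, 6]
λ(A) = 5/2

Enumerate directed cycles and compute their means (weight / length). Sample:
  cycle 0 → 0: weight = 4, length = 1, mean = 4/1 ≈ 4.000
  cycle 1 → 1: weight = 9, length = 1, mean = 9/1 ≈ 9.000
  cycle 2 → 2: weight = 6, length = 1, mean = 6/1 ≈ 6.000
  cycle 0 → 1 → 0: weight = 13, length = 2, mean = 13/2 ≈ 6.500
  cycle 0 → 2 → 0: weight = 5, length = 2, mean = 5/2 ≈ 2.500
  cycle 1 → 0 → 1: weight = 13, length = 2, mean = 13/2 ≈ 6.500
Minimum mean = 2.500, attained e.g. along the cycle 0 → 2 → 0 with weight 5 and length 2. So λ(A) = 5/2 = 5/2.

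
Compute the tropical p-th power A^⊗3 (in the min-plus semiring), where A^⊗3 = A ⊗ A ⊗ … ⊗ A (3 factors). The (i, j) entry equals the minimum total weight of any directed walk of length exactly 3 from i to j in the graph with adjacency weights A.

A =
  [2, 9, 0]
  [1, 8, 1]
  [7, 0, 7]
A^⊗3 =
  [1, 2, 1]
  [2, 1, 2]
  [3, 1, 1]

Each entry (A^⊗3)_ij equals the minimum over all length-3 walks i = v_0 → v_1 → … → v_3 = j of Σ_t A[v_t][v_{t+1}]. For example, for (i, j) = (0, 2) we minimise over 9 possible intermediate vertex sequences; the minimum is 1, attained along the walk 0 → 2 → 1 → 2.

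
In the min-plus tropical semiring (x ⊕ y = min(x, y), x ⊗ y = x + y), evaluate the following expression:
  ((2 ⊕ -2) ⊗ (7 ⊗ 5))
((2 ⊕ -2) ⊗ (7 ⊗ 5)) = 10

Expand innermost to outermost. Recall ⊕ takes the minimum of its arguments and ⊗ takes their sum. Working out the expression ((2 ⊕ -2) ⊗ (7 ⊗ 5)) gives 10.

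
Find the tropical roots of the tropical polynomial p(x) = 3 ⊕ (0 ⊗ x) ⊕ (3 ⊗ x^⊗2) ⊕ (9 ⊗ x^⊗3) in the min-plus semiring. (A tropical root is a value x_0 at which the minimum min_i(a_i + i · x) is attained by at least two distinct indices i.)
Roots: {-6, -3, 3}

Each tropical root is a break point of the lower envelope of the lines y = a_i + i · x (there are 4 lines, with slopes 0, 1, ..., 3). Only the lines that attain the minimum somewhere contribute to roots; other lines are dominated. Here the surviving (envelope) indices are i = 3, i = 2, i = 1, i = 0.
Intersections between consecutive envelope lines give the roots: for adjacent envelope indices i < j the intersection is x = (a_i − a_j) / (j − i). Reading off the sorted break points: {-6, -3, 3}.
Verification: at each break x_0, at least two indices attain the minimum of min_i(a_i + i · x_0).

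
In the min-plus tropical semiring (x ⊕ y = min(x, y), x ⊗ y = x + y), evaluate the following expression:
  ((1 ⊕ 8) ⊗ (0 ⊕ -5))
((1 ⊕ 8) ⊗ (0 ⊕ -5)) = -4

Expand innermost to outermost. Recall ⊕ takes the minimum of its arguments and ⊗ takes their sum. Working out the expression ((1 ⊕ 8) ⊗ (0 ⊕ -5)) gives -4.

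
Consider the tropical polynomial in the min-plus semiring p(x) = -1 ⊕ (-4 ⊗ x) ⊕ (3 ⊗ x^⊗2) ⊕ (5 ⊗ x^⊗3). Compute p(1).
p(1) = -3

A tropical monomial a ⊗ x^⊗i evaluates to a + i · x. Evaluating each term at x = 1:
  Term 0 contributes -1 + 0 · 1 = -1
  Term 1 contributes -4 + 1 · 1 = -3
  Term 2 contributes 3 + 2 · 1 = 5
  Term 3 contributes 5 + 3 · 1 = 8
p(1) = ⊕ of these = min[-1, -3, 5, 8] = -3.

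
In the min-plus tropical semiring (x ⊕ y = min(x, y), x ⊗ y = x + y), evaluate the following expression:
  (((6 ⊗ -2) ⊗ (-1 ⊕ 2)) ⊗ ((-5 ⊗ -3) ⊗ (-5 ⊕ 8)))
(((6 ⊗ -2) ⊗ (-1 ⊕ 2)) ⊗ ((-5 ⊗ -3) ⊗ (-5 ⊕ 8))) = -10

Expand innermost to outermost. Recall ⊕ takes the minimum of its arguments and ⊗ takes their sum. Working out the expression (((6 ⊗ -2) ⊗ (-1 ⊕ 2)) ⊗ ((-5 ⊗ -3) ⊗ (-5 ⊕ 8))) gives -10.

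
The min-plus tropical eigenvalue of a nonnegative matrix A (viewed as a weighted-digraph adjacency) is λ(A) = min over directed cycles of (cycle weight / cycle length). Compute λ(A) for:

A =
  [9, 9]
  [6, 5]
λ(A) = 5

Enumerate directed cycles and compute their means (weight / length). Sample:
  cycle 0 → 0: weight = 9, length = 1, mean = 9/1 ≈ 9.000
  cycle 1 → 1: weight = 5, length = 1, mean = 5/1 ≈ 5.000
  cycle 0 → 1 → 0: weight = 15, length = 2, mean = 15/2 ≈ 7.500
  cycle 1 → 0 → 1: weight = 15, length = 2, mean = 15/2 ≈ 7.500
Minimum mean = 5.000, attained e.g. along the cycle 1 → 1 with weight 5 and length 1. So λ(A) = 5/1 = 5.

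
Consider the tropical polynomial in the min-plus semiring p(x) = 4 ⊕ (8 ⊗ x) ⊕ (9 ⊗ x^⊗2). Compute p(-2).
p(-2) = 4

A tropical monomial a ⊗ x^⊗i evaluates to a + i · x. Evaluating each term at x = -2:
  Term 0 contributes 4 + 0 · -2 = 4
  Term 1 contributes 8 + 1 · -2 = 6
  Term 2 contributes 9 + 2 · -2 = 5
p(-2) = ⊕ of these = min[4, 6, 5] = 4.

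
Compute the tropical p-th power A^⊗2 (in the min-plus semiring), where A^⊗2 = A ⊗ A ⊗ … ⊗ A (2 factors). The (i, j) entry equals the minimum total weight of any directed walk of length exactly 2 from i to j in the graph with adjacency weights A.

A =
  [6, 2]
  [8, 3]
A^⊗2 =
  [10, 5]
  [11, 6]

Each entry (A^⊗2)_ij equals the minimum over all length-2 walks i = v_0 → v_1 → … → v_2 = j of Σ_t A[v_t][v_{t+1}]. For example, for (i, j) = (0, 1) we minimise over 2 possible intermediate vertex sequences; the minimum is 5, attained along the walk 0 → 1 → 1.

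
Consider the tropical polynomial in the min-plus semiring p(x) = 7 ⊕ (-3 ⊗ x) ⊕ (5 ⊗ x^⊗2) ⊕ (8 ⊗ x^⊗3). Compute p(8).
p(8) = 5

A tropical monomial a ⊗ x^⊗i evaluates to a + i · x. Evaluating each term at x = 8:
  Term 0 contributes 7 + 0 · 8 = 7
  Term 1 contributes -3 + 1 · 8 = 5
  Term 2 contributes 5 + 2 · 8 = 21
  Term 3 contributes 8 + 3 · 8 = 32
p(8) = ⊕ of these = min[7, 5, 21, 32] = 5.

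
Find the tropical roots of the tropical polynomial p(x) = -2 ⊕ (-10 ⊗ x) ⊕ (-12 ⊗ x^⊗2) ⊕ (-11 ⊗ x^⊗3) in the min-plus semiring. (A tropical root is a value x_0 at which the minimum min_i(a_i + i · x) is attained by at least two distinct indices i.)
Roots: {-1, 2, 8}

Each tropical root is a break point of the lower envelope of the lines y = a_i + i · x (there are 4 lines, with slopes 0, 1, ..., 3). Only the lines that attain the minimum somewhere contribute to roots; other lines are dominated. Here the surviving (envelope) indices are i = 3, i = 2, i = 1, i = 0.
Intersections between consecutive envelope lines give the roots: for adjacent envelope indices i < j the intersection is x = (a_i − a_j) / (j − i). Reading off the sorted break points: {-1, 2, 8}.
Verification: at each break x_0, at least two indices attain the minimum of min_i(a_i + i · x_0).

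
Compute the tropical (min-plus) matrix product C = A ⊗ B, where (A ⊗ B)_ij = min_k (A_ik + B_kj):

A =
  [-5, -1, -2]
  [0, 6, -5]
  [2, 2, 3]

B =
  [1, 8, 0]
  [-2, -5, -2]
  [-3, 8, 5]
A ⊗ B =
  [-5, -6, -5]
  [-8, 1, 0]
  [0, -3, 0]

Apply the min-plus product entry-by-entry:
  C[0][0] = min over k of (A[0][0] + B[0][0] = -5 + 1 = -4, A[0][1] + B[1][0] = -1 + -2 = -3, A[0][2] + B[2][0] = -2 + -3 = -5) = -5 (attained at k = 2)
  C[0][1] = min over k of (A[0][0] + B[0][1] = -5 + 8 = 3, A[0][1] + B[1][1] = -1 + -5 = -6, A[0][2] + B[2][1] = -2 + 8 = 6) = -6 (attained at k = 1)
  C[0][2] = min over k of (A[0][0] + B[0][2] = -5 + 0 = -5, A[0][1] + B[1][2] = -1 + -2 = -3, A[0][2] + B[2][2] = -2 + 5 = 3) = -5 (attained at k = 0)
  C[1][0] = min over k of (A[1][0] + B[0][0] = 0 + 1 = 1, A[1][1] + B[1][0] = 6 + -2 = 4, A[1][2] + B[2][0] = -5 + -3 = -8) = -8 (attained at k = 2)
  C[1][1] = min over k of (A[1][0] + B[0][1] = 0 + 8 = 8, A[1][1] + B[1][1] = 6 + -5 = 1, A[1][2] + B[2][1] = -5 + 8 = 3) = 1 (attained at k = 1)
  C[1][2] = min over k of (A[1][0] + B[0][2] = 0 + 0 = 0, A[1][1] + B[1][2] = 6 + -2 = 4, A[1][2] + B[2][2] = -5 + 5 = 0) = 0 (attained at k = 0)
  C[2][0] = min over k of (A[2][0] + B[0][0] = 2 + 1 = 3, A[2][1] + B[1][0] = 2 + -2 = 0, A[2][2] + B[2][0] = 3 + -3 = 0) = 0 (attained at k = 1)
  C[2][1] = min over k of (A[2][0] + B[0][1] = 2 + 8 = 10, A[2][1] + B[1][1] = 2 + -5 = -3, A[2][2] + B[2][1] = 3 + 8 = 11) = -3 (attained at k = 1)
  C[2][2] = min over k of (A[2][0] + B[0][2] = 2 + 0 = 2, A[2][1] + B[1][2] = 2 + -2 = 0, A[2][2] + B[2][2] = 3 + 5 = 8) = 0 (attained at k = 1)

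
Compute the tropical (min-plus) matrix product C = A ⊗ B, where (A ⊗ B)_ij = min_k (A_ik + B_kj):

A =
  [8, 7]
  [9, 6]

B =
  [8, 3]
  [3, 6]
A ⊗ B =
  [10, 11]
  [9, 12]

Apply the min-plus product entry-by-entry:
  C[0][0] = min over k of (A[0][0] + B[0][0] = 8 + 8 = 16, A[0][1] + B[1][0] = 7 + 3 = 10) = 10 (attained at k = 1)
  C[0][1] = min over k of (A[0][0] + B[0][1] = 8 + 3 = 11, A[0][1] + B[1][1] = 7 + 6 = 13) = 11 (attained at k = 0)
  C[1][0] = min over k of (A[1][0] + B[0][0] = 9 + 8 = 17, A[1][1] + B[1][0] = 6 + 3 = 9) = 9 (attained at k = 1)
  C[1][1] = min over k of (A[1][0] + B[0][1] = 9 + 3 = 12, A[1][1] + B[1][1] = 6 + 6 = 12) = 12 (attained at k = 0)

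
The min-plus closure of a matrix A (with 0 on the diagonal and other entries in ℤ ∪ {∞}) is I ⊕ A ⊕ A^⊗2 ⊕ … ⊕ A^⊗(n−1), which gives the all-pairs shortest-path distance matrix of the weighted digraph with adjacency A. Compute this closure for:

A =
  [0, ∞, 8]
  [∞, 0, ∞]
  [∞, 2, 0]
Closure =
  [0, 10, 8]
  [∞, 0, ∞]
  [∞, 2, 0]

This is the Floyd-Warshall all-pairs shortest-path computation. For each intermediate vertex k = 0, 1, …, 2, update dist[i][j] ← min(dist[i][j], dist[i][k] + dist[k][j]). The final matrix gives, for each (i, j), the minimum total weight of any directed path from i to j (possibly empty when i = j).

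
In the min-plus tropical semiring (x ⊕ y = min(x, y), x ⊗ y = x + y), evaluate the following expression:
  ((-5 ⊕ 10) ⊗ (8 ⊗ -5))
((-5 ⊕ 10) ⊗ (8 ⊗ -5)) = -2

Expand innermost to outermost. Recall ⊕ takes the minimum of its arguments and ⊗ takes their sum. Working out the expression ((-5 ⊕ 10) ⊗ (8 ⊗ -5)) gives -2.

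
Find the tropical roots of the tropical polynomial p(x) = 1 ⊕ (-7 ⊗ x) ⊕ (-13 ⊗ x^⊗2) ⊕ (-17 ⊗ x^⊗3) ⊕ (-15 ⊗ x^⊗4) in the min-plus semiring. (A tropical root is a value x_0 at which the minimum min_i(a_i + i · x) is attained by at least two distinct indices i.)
Roots: {-2, 4, 6, 8}

Each tropical root is a break point of the lower envelope of the lines y = a_i + i · x (there are 5 lines, with slopes 0, 1, ..., 4). Only the lines that attain the minimum somewhere contribute to roots; other lines are dominated. Here the surviving (envelope) indices are i = 4, i = 3, i = 2, i = 1, i = 0.
Intersections between consecutive envelope lines give the roots: for adjacent envelope indices i < j the intersection is x = (a_i − a_j) / (j − i). Reading off the sorted break points: {-2, 4, 6, 8}.
Verification: at each break x_0, at least two indices attain the minimum of min_i(a_i + i · x_0).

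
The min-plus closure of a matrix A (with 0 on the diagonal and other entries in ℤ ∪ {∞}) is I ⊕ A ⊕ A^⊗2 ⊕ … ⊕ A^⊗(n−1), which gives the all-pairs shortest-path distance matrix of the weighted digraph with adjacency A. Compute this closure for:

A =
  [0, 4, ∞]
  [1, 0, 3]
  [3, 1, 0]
Closure =
  [0, 4, 7]
  [1, 0, 3]
  [2, 1, 0]

This is the Floyd-Warshall all-pairs shortest-path computation. For each intermediate vertex k = 0, 1, …, 2, update dist[i][j] ← min(dist[i][j], dist[i][k] + dist[k][j]). The final matrix gives, for each (i, j), the minimum total weight of any directed path from i to j (possibly empty when i = j).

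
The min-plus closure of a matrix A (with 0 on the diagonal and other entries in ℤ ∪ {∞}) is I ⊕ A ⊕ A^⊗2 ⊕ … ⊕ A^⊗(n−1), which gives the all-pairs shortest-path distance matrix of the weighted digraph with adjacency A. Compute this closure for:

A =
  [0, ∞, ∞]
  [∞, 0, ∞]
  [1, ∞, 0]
Closure =
  [0, ∞, ∞]
  [∞, 0, ∞]
  [1, ∞, 0]

This is the Floyd-Warshall all-pairs shortest-path computation. For each intermediate vertex k = 0, 1, …, 2, update dist[i][j] ← min(dist[i][j], dist[i][k] + dist[k][j]). The final matrix gives, for each (i, j), the minimum total weight of any directed path from i to j (possibly empty when i = j).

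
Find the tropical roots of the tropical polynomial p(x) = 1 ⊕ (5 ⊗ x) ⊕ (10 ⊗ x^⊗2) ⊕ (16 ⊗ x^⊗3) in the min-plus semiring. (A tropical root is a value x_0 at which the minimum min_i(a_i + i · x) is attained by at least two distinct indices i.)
Roots: {-6, -5, -4}

Each tropical root is a break point of the lower envelope of the lines y = a_i + i · x (there are 4 lines, with slopes 0, 1, ..., 3). Only the lines that attain the minimum somewhere contribute to roots; other lines are dominated. Here the surviving (envelope) indices are i = 3, i = 2, i = 1, i = 0.
Intersections between consecutive envelope lines give the roots: for adjacent envelope indices i < j the intersection is x = (a_i − a_j) / (j − i). Reading off the sorted break points: {-6, -5, -4}.
Verification: at each break x_0, at least two indices attain the minimum of min_i(a_i + i · x_0).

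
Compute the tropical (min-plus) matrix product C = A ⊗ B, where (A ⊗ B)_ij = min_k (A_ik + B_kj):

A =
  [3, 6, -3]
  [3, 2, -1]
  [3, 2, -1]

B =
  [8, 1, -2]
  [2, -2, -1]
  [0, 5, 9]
A ⊗ B =
  [-3, 2, 1]
  [-1, 0, 1]
  [-1, 0, 1]

Apply the min-plus product entry-by-entry:
  C[0][0] = min over k of (A[0][0] + B[0][0] = 3 + 8 = 11, A[0][1] + B[1][0] = 6 + 2 = 8, A[0][2] + B[2][0] = -3 + 0 = -3) = -3 (attained at k = 2)
  C[0][1] = min over k of (A[0][0] + B[0][1] = 3 + 1 = 4, A[0][1] + B[1][1] = 6 + -2 = 4, A[0][2] + B[2][1] = -3 + 5 = 2) = 2 (attained at k = 2)
  C[0][2] = min over k of (A[0][0] + B[0][2] = 3 + -2 = 1, A[0][1] + B[1][2] = 6 + -1 = 5, A[0][2] + B[2][2] = -3 + 9 = 6) = 1 (attained at k = 0)
  C[1][0] = min over k of (A[1][0] + B[0][0] = 3 + 8 = 11, A[1][1] + B[1][0] = 2 + 2 = 4, A[1][2] + B[2][0] = -1 + 0 = -1) = -1 (attained at k = 2)
  C[1][1] = min over k of (A[1][0] + B[0][1] = 3 + 1 = 4, A[1][1] + B[1][1] = 2 + -2 = 0, A[1][2] + B[2][1] = -1 + 5 = 4) = 0 (attained at k = 1)
  C[1][2] = min over k of (A[1][0] + B[0][2] = 3 + -2 = 1, A[1][1] + B[1][2] = 2 + -1 = 1, A[1][2] + B[2][2] = -1 + 9 = 8) = 1 (attained at k = 0)
  C[2][0] = min over k of (A[2][0] + B[0][0] = 3 + 8 = 11, A[2][1] + B[1][0] = 2 + 2 = 4, A[2][2] + B[2][0] = -1 + 0 = -1) = -1 (attained at k = 2)
  C[2][1] = min over k of (A[2][0] + B[0][1] = 3 + 1 = 4, A[2][1] + B[1][1] = 2 + -2 = 0, A[2][2] + B[2][1] = -1 + 5 = 4) = 0 (attained at k = 1)
  C[2][2] = min over k of (A[2][0] + B[0][2] = 3 + -2 = 1, A[2][1] + B[1][2] = 2 + -1 = 1, A[2][2] + B[2][2] = -1 + 9 = 8) = 1 (attained at k = 0)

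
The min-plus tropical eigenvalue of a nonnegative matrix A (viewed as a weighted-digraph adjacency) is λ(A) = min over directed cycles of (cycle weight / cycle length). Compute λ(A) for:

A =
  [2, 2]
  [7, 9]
λ(A) = 2

Enumerate directed cycles and compute their means (weight / length). Sample:
  cycle 0 → 0: weight = 2, length = 1, mean = 2/1 ≈ 2.000
  cycle 1 → 1: weight = 9, length = 1, mean = 9/1 ≈ 9.000
  cycle 0 → 1 → 0: weight = 9, length = 2, mean = 9/2 ≈ 4.500
  cycle 1 → 0 → 1: weight = 9, length = 2, mean = 9/2 ≈ 4.500
Minimum mean = 2.000, attained e.g. along the cycle 0 → 0 with weight 2 and length 1. So λ(A) = 2/1 = 2.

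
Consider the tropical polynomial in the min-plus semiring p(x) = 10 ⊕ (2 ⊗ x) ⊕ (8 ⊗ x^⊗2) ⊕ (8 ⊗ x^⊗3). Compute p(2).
p(2) = 4

A tropical monomial a ⊗ x^⊗i evaluates to a + i · x. Evaluating each term at x = 2:
  Term 0 contributes 10 + 0 · 2 = 10
  Term 1 contributes 2 + 1 · 2 = 4
  Term 2 contributes 8 + 2 · 2 = 12
  Term 3 contributes 8 + 3 · 2 = 14
p(2) = ⊕ of these = min[10, 4, 12, 14] = 4.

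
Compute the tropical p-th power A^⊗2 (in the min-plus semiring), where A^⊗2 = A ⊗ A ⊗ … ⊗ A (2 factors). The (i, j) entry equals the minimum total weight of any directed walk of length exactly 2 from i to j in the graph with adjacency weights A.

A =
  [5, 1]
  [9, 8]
A^⊗2 =
  [10, 6]
  [14, 10]

Each entry (A^⊗2)_ij equals the minimum over all length-2 walks i = v_0 → v_1 → … → v_2 = j of Σ_t A[v_t][v_{t+1}]. For example, for (i, j) = (0, 1) we minimise over 2 possible intermediate vertex sequences; the minimum is 6, attained along the walk 0 → 0 → 1.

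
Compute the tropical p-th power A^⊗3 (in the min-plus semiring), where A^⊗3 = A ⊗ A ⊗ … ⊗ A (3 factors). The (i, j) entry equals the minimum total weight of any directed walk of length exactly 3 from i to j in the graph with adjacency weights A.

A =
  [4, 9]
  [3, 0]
A^⊗3 =
  [12, 9]
  [3, 0]

Each entry (A^⊗3)_ij equals the minimum over all length-3 walks i = v_0 → v_1 → … → v_3 = j of Σ_t A[v_t][v_{t+1}]. For example, for (i, j) = (0, 1) we minimise over 4 possible intermediate vertex sequences; the minimum is 9, attained along the walk 0 → 1 → 1 → 1.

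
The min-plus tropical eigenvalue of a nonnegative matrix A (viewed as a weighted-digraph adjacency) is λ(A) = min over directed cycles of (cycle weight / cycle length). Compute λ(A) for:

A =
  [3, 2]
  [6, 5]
λ(A) = 3

Enumerate directed cycles and compute their means (weight / length). Sample:
  cycle 0 → 0: weight = 3, length = 1, mean = 3/1 ≈ 3.000
  cycle 1 → 1: weight = 5, length = 1, mean = 5/1 ≈ 5.000
  cycle 0 → 1 → 0: weight = 8, length = 2, mean = 8/2 ≈ 4.000
  cycle 1 → 0 → 1: weight = 8, length = 2, mean = 8/2 ≈ 4.000
Minimum mean = 3.000, attained e.g. along the cycle 0 → 0 with weight 3 and length 1. So λ(A) = 3/1 = 3.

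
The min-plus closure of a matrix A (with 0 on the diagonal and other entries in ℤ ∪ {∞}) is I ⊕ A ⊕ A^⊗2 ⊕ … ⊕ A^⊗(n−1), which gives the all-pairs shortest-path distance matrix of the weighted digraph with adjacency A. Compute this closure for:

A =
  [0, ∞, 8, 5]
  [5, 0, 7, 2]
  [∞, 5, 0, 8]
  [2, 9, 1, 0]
Closure =
  [0, 11, 6, 5]
  [4, 0, 3, 2]
  [9, 5, 0, 7]
  [2, 6, 1, 0]

This is the Floyd-Warshall all-pairs shortest-path computation. For each intermediate vertex k = 0, 1, …, 3, update dist[i][j] ← min(dist[i][j], dist[i][k] + dist[k][j]). The final matrix gives, for each (i, j), the minimum total weight of any directed path from i to j (possibly empty when i = j).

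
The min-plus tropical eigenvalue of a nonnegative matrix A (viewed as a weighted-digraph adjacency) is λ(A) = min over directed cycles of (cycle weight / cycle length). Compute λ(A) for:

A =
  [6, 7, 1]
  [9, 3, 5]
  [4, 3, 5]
λ(A) = 5/2

Enumerate directed cycles and compute their means (weight / length). Sample:
  cycle 0 → 0: weight = 6, length = 1, mean = 6/1 ≈ 6.000
  cycle 1 → 1: weight = 3, length = 1, mean = 3/1 ≈ 3.000
  cycle 2 → 2: weight = 5, length = 1, mean = 5/1 ≈ 5.000
  cycle 0 → 1 → 0: weight = 16, length = 2, mean = 16/2 ≈ 8.000
  cycle 0 → 2 → 0: weight = 5, length = 2, mean = 5/2 ≈ 2.500
  cycle 1 → 0 → 1: weight = 16, length = 2, mean = 16/2 ≈ 8.000
Minimum mean = 2.500, attained e.g. along the cycle 0 → 2 → 0 with weight 5 and length 2. So λ(A) = 5/2 = 5/2.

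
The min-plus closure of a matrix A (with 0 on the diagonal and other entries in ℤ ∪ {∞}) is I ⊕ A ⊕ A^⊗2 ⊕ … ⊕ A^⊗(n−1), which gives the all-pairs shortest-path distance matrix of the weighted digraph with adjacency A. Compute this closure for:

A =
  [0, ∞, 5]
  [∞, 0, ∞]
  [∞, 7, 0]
Closure =
  [0, 12, 5]
  [∞, 0, ∞]
  [∞, 7, 0]

This is the Floyd-Warshall all-pairs shortest-path computation. For each intermediate vertex k = 0, 1, …, 2, update dist[i][j] ← min(dist[i][j], dist[i][k] + dist[k][j]). The final matrix gives, for each (i, j), the minimum total weight of any directed path from i to j (possibly empty when i = j).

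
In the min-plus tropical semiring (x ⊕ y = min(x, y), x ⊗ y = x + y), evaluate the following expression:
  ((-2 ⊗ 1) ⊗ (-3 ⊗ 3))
((-2 ⊗ 1) ⊗ (-3 ⊗ 3)) = -1

Expand innermost to outermost. Recall ⊕ takes the minimum of its arguments and ⊗ takes their sum. Working out the expression ((-2 ⊗ 1) ⊗ (-3 ⊗ 3)) gives -1.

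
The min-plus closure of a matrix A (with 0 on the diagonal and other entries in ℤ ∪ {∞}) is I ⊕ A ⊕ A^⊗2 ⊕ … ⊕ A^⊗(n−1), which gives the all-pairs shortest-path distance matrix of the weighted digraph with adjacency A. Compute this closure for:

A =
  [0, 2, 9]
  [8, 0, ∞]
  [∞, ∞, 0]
Closure =
  [0, 2, 9]
  [8, 0, 17]
  [∞, ∞, 0]

This is the Floyd-Warshall all-pairs shortest-path computation. For each intermediate vertex k = 0, 1, …, 2, update dist[i][j] ← min(dist[i][j], dist[i][k] + dist[k][j]). The final matrix gives, for each (i, j), the minimum total weight of any directed path from i to j (possibly empty when i = j).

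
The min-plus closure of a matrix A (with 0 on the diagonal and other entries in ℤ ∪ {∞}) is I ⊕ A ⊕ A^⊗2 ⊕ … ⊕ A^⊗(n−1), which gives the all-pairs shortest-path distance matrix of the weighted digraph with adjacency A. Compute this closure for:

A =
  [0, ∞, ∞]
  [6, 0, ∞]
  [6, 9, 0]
Closure =
  [0, ∞, ∞]
  [6, 0, ∞]
  [6, 9, 0]

This is the Floyd-Warshall all-pairs shortest-path computation. For each intermediate vertex k = 0, 1, …, 2, update dist[i][j] ← min(dist[i][j], dist[i][k] + dist[k][j]). The final matrix gives, for each (i, j), the minimum total weight of any directed path from i to j (possibly empty when i = j).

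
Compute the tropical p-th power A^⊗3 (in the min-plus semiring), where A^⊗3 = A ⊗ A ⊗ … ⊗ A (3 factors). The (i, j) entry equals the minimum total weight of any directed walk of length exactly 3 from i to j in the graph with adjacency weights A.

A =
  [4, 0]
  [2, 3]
A^⊗3 =
  [5, 2]
  [4, 5]

Each entry (A^⊗3)_ij equals the minimum over all length-3 walks i = v_0 → v_1 → … → v_3 = j of Σ_t A[v_t][v_{t+1}]. For example, for (i, j) = (0, 1) we minimise over 4 possible intermediate vertex sequences; the minimum is 2, attained along the walk 0 → 1 → 0 → 1.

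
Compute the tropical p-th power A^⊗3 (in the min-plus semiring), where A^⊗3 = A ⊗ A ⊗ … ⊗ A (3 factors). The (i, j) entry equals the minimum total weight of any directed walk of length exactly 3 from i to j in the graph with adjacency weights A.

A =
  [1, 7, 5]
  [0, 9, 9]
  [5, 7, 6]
A^⊗3 =
  [3, 9, 7]
  [2, 8, 6]
  [7, 13, 11]

Each entry (A^⊗3)_ij equals the minimum over all length-3 walks i = v_0 → v_1 → … → v_3 = j of Σ_t A[v_t][v_{t+1}]. For example, for (i, j) = (0, 2) we minimise over 9 possible intermediate vertex sequences; the minimum is 7, attained along the walk 0 → 0 → 0 → 2.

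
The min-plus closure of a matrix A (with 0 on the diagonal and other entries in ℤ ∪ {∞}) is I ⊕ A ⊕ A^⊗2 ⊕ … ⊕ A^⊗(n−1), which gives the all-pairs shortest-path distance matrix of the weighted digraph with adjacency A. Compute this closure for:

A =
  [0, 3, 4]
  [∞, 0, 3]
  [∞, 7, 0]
Closure =
  [0, 3, 4]
  [∞, 0, 3]
  [∞, 7, 0]

This is the Floyd-Warshall all-pairs shortest-path computation. For each intermediate vertex k = 0, 1, …, 2, update dist[i][j] ← min(dist[i][j], dist[i][k] + dist[k][j]). The final matrix gives, for each (i, j), the minimum total weight of any directed path from i to j (possibly empty when i = j).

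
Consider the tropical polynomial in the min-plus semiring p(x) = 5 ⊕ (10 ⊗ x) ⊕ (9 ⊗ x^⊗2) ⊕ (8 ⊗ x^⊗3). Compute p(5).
p(5) = 5

A tropical monomial a ⊗ x^⊗i evaluates to a + i · x. Evaluating each term at x = 5:
  Term 0 contributes 5 + 0 · 5 = 5
  Term 1 contributes 10 + 1 · 5 = 15
  Term 2 contributes 9 + 2 · 5 = 19
  Term 3 contributes 8 + 3 · 5 = 23
p(5) = ⊕ of these = min[5, 15, 19, 23] = 5.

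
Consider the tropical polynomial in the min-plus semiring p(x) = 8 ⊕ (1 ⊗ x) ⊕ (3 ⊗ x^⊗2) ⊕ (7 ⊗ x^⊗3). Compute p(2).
p(2) = 3

A tropical monomial a ⊗ x^⊗i evaluates to a + i · x. Evaluating each term at x = 2:
  Term 0 contributes 8 + 0 · 2 = 8
  Term 1 contributes 1 + 1 · 2 = 3
  Term 2 contributes 3 + 2 · 2 = 7
  Term 3 contributes 7 + 3 · 2 = 13
p(2) = ⊕ of these = min[8, 3, 7, 13] = 3.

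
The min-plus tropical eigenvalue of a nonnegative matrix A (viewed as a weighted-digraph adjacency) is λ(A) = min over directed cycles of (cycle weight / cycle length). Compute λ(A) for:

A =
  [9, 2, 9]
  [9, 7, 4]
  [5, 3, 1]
λ(A) = 1

Enumerate directed cycles and compute their means (weight / length). Sample:
  cycle 0 → 0: weight = 9, length = 1, mean = 9/1 ≈ 9.000
  cycle 1 → 1: weight = 7, length = 1, mean = 7/1 ≈ 7.000
  cycle 2 → 2: weight = 1, length = 1, mean = 1/1 ≈ 1.000
  cycle 0 → 1 → 0: weight = 11, length = 2, mean = 11/2 ≈ 5.500
  cycle 0 → 2 → 0: weight = 14, length = 2, mean = 14/2 ≈ 7.000
  cycle 1 → 0 → 1: weight = 11, length = 2, mean = 11/2 ≈ 5.500
Minimum mean = 1.000, attained e.g. along the cycle 2 → 2 with weight 1 and length 1. So λ(A) = 1/1 = 1.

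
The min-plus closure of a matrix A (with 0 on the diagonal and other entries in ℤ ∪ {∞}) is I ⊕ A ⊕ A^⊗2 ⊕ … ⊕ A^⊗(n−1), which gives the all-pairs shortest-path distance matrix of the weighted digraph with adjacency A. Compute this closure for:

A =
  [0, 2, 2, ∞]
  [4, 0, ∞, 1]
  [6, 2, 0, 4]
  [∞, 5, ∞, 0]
Closure =
  [0, 2, 2, 3]
  [4, 0, 6, 1]
  [6, 2, 0, 3]
  [9, 5, 11, 0]

This is the Floyd-Warshall all-pairs shortest-path computation. For each intermediate vertex k = 0, 1, …, 3, update dist[i][j] ← min(dist[i][j], dist[i][k] + dist[k][j]). The final matrix gives, for each (i, j), the minimum total weight of any directed path from i to j (possibly empty when i = j).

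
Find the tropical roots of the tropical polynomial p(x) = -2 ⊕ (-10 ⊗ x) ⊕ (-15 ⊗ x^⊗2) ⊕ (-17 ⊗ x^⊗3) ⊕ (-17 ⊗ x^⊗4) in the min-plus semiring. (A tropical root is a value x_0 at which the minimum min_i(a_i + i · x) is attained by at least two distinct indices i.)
Roots: {0, 2, 5, 8}

Each tropical root is a break point of the lower envelope of the lines y = a_i + i · x (there are 5 lines, with slopes 0, 1, ..., 4). Only the lines that attain the minimum somewhere contribute to roots; other lines are dominated. Here the surviving (envelope) indices are i = 4, i = 3, i = 2, i = 1, i = 0.
Intersections between consecutive envelope lines give the roots: for adjacent envelope indices i < j the intersection is x = (a_i − a_j) / (j − i). Reading off the sorted break points: {0, 2, 5, 8}.
Verification: at each break x_0, at least two indices attain the minimum of min_i(a_i + i · x_0).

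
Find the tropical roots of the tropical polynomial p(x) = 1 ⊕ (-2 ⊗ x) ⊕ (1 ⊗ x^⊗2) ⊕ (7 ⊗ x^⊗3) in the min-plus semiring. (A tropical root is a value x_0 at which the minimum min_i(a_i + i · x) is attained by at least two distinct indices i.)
Roots: {-6, -3, 3}

Each tropical root is a break point of the lower envelope of the lines y = a_i + i · x (there are 4 lines, with slopes 0, 1, ..., 3). Only the lines that attain the minimum somewhere contribute to roots; other lines are dominated. Here the surviving (envelope) indices are i = 3, i = 2, i = 1, i = 0.
Intersections between consecutive envelope lines give the roots: for adjacent envelope indices i < j the intersection is x = (a_i − a_j) / (j − i). Reading off the sorted break points: {-6, -3, 3}.
Verification: at each break x_0, at least two indices attain the minimum of min_i(a_i + i · x_0).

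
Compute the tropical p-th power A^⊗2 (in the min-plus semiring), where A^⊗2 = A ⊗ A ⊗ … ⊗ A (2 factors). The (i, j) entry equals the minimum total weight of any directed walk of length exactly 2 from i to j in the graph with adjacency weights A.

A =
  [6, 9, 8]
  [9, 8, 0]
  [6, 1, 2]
A^⊗2 =
  [12, 9, 9]
  [6, 1, 2]
  [8, 3, 1]

Each entry (A^⊗2)_ij equals the minimum over all length-2 walks i = v_0 → v_1 → … → v_2 = j of Σ_t A[v_t][v_{t+1}]. For example, for (i, j) = (0, 2) we minimise over 3 possible intermediate vertex sequences; the minimum is 9, attained along the walk 0 → 1 → 2.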